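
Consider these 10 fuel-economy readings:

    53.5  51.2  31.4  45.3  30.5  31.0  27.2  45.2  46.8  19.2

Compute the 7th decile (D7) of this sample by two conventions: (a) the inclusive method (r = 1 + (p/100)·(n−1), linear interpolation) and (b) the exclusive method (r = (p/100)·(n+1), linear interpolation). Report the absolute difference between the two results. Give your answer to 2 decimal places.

0.60

Sorted: 19.2, 27.2, 30.5, 31.0, 31.4, 45.2, 45.3, 46.8, 51.2, 53.5.
n = 10.
(a) r = 7.3; between ranks 7 (45.3) and 8 (46.8): 45.75.
(b) r = 7.7; between ranks 7 (45.3) and 8 (46.8): 46.35.
|45.75 − 46.35| = 0.6.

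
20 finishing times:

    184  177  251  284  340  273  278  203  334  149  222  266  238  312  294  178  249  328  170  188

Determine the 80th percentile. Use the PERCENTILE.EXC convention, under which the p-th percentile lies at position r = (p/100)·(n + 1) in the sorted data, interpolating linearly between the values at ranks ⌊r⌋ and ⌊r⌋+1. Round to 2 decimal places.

308.40

Sorted: 149, 170, 177, 178, 184, 188, 203, 222, 238, 249, 251, 266, 273, 278, 284, 294, 312, 328, 334, 340.
n = 20.
r = (80/100)·(20 + 1) = 16.8.
Rank 16 is 294 and rank 17 is 312.
Interpolate: 294 + 0.8·(312 − 294) = 294 + 0.8·18 = 308.4.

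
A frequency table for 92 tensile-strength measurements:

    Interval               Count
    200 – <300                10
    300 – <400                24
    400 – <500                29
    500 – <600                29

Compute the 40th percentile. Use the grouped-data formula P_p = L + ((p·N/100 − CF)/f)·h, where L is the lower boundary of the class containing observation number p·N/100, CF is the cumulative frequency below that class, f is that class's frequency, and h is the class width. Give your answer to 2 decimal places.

409.66

N = 92; target position k = 40/100 · 92 = 36.8.
Cumulative frequencies: 10, 34, 63, 92.
Observation 36.8 falls in the class 400 – <500.
L = 400, CF = 34, f = 29, h = 100.
P40 = 400 + ((36.8 − 34)/29)·100 = 400 + 9.65517 = 409.655.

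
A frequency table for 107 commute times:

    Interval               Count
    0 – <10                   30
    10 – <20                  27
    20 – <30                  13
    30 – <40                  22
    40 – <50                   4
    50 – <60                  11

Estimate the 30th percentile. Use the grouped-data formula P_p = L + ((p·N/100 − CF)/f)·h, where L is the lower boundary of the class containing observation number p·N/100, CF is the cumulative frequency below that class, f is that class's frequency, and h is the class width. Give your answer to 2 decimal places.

N = 107; target position k = 30/100 · 107 = 32.1.
Cumulative frequencies: 30, 57, 70, 92, 96, 107.
Observation 32.1 falls in the class 10 – <20.
L = 10, CF = 30, f = 27, h = 10.
P30 = 10 + ((32.1 − 30)/27)·10 = 10 + 0.777778 = 10.7778.

10.78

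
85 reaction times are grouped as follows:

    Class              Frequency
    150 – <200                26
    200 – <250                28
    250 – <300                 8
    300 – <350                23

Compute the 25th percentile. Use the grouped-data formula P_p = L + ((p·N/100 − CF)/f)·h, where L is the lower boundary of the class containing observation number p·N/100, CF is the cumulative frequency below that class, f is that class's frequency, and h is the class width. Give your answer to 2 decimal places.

N = 85; target position k = 25/100 · 85 = 21.25.
Cumulative frequencies: 26, 54, 62, 85.
Observation 21.25 falls in the class 150 – <200.
L = 150, CF = 0, f = 26, h = 50.
P25 = 150 + ((21.25 − 0)/26)·50 = 150 + 40.8654 = 190.865.

190.87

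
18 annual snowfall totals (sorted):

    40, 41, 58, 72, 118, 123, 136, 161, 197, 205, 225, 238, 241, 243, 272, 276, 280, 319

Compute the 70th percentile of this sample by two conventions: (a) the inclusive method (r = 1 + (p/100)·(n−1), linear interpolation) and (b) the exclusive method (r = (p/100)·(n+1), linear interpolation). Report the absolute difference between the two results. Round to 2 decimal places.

n = 18.
(a) r = 12.9; between ranks 12 (238) and 13 (241): 240.7.
(b) r = 13.3; between ranks 13 (241) and 14 (243): 241.6.
|240.7 − 241.6| = 0.9.

0.90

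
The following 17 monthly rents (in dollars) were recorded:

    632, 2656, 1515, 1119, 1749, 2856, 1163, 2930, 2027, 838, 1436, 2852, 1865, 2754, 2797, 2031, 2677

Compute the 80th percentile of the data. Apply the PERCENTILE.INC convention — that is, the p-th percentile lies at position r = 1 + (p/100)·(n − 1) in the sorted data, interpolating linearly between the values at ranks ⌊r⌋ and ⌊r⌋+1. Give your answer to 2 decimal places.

2788.40

Sorted: 632, 838, 1119, 1163, 1436, 1515, 1749, 1865, 2027, 2031, 2656, 2677, 2754, 2797, 2852, 2856, 2930.
n = 17.
r = 1 + (80/100)·(17 − 1) = 1 + 12.8 = 13.8.
Rank 13 is 2754 and rank 14 is 2797.
Interpolate: 2754 + 0.8·(2797 − 2754) = 2754 + 0.8·43 = 2788.4.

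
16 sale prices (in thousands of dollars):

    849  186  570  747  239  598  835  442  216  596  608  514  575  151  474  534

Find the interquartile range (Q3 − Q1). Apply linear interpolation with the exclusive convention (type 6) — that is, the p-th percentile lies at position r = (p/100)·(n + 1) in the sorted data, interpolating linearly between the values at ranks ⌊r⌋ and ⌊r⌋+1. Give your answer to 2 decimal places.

315.75

Sorted: 151, 186, 216, 239, 442, 474, 514, 534, 570, 575, 596, 598, 608, 747, 835, 849.
n = 16.
P25: r = 4.25; ranks 4–5 are 239, 442; interpolating gives 289.75.
P75: r = 12.75; ranks 12–13 are 598, 608; interpolating gives 605.5.
Difference: 605.5 − 289.75 = 315.75.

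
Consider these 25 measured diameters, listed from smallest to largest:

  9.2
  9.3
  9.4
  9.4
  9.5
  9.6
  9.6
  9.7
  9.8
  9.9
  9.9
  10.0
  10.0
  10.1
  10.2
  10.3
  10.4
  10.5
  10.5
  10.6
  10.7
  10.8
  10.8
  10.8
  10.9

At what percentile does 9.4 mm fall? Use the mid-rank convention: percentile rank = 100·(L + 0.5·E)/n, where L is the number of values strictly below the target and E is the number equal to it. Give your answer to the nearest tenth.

12.0

Count below 9.4: L = 2; count equal: E = 2; n = 25.
Percentile rank = 100·(2 + 0.5·2)/25 = 100·3/25 = 12.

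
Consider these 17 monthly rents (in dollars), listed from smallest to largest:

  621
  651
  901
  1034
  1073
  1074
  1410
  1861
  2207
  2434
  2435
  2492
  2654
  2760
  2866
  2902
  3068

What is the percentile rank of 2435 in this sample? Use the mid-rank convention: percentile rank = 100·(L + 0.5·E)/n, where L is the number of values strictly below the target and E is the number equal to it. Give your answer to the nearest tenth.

Count below 2435: L = 10; count equal: E = 1; n = 17.
Percentile rank = 100·(10 + 0.5·1)/17 = 100·10.5/17 = 61.76.

61.8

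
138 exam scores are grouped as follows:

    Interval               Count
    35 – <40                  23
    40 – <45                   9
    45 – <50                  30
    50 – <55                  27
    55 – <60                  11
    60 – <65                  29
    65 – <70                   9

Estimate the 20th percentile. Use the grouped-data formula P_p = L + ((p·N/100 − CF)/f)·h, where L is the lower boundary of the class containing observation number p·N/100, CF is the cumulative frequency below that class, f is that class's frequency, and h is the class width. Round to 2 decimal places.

42.56

N = 138; target position k = 20/100 · 138 = 27.6.
Cumulative frequencies: 23, 32, 62, 89, 100, 129, 138.
Observation 27.6 falls in the class 40 – <45.
L = 40, CF = 23, f = 9, h = 5.
P20 = 40 + ((27.6 − 23)/9)·5 = 40 + 2.55556 = 42.5556.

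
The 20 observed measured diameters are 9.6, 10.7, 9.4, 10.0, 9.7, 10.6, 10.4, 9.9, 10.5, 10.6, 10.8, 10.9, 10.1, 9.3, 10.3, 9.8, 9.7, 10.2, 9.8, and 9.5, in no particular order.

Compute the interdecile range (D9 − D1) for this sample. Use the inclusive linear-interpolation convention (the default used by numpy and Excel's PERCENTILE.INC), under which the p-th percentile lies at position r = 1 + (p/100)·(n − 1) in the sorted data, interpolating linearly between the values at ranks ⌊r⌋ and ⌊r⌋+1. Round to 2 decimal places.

Sorted: 9.3, 9.4, 9.5, 9.6, 9.7, 9.7, 9.8, 9.8, 9.9, 10.0, 10.1, 10.2, 10.3, 10.4, 10.5, 10.6, 10.6, 10.7, 10.8, 10.9.
n = 20.
P10: r = 2.9; ranks 2–3 are 9.4, 9.5; interpolating gives 9.49.
P90: r = 18.1; ranks 18–19 are 10.7, 10.8; interpolating gives 10.71.
Difference: 10.71 − 9.49 = 1.22.

1.22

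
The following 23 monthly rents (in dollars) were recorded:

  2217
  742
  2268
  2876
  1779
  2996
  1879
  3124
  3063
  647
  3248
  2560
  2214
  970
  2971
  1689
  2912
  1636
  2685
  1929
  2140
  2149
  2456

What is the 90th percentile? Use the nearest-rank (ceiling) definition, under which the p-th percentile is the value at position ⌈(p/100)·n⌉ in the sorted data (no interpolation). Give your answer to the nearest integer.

3063

Sorted: 647, 742, 970, 1636, 1689, 1779, 1879, 1929, 2140, 2149, 2214, 2217, 2268, 2456, 2560, 2685, 2876, 2912, 2971, 2996, 3063, 3124, 3248.
n = 23.
Position = ⌈90/100 · 23⌉ = ⌈20.7⌉ = 21.
The value at rank 21 is 3063.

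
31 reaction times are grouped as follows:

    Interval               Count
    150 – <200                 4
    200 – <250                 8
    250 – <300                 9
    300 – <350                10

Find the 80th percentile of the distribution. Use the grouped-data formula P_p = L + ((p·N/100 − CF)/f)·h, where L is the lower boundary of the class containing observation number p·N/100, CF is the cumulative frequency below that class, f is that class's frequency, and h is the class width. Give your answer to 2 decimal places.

N = 31; target position k = 80/100 · 31 = 24.8.
Cumulative frequencies: 4, 12, 21, 31.
Observation 24.8 falls in the class 300 – <350.
L = 300, CF = 21, f = 10, h = 50.
P80 = 300 + ((24.8 − 21)/10)·50 = 300 + 19 = 319.

319.00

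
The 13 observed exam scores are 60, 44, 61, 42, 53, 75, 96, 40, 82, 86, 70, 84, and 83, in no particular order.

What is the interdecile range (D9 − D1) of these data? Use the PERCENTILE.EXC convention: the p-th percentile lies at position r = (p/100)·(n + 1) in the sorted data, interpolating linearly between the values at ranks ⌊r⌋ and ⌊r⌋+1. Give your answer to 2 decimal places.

51.20

Sorted: 40, 42, 44, 53, 60, 61, 70, 75, 82, 83, 84, 86, 96.
n = 13.
P10: r = 1.4; ranks 1–2 are 40, 42; interpolating gives 40.8.
P90: r = 12.6; ranks 12–13 are 86, 96; interpolating gives 92.
Difference: 92 − 40.8 = 51.2.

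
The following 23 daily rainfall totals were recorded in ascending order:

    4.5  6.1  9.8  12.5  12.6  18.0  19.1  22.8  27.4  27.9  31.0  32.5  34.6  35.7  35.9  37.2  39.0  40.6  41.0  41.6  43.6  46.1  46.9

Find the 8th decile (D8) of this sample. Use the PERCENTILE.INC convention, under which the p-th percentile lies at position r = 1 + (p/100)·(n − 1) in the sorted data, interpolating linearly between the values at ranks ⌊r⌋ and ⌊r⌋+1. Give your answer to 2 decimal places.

n = 23.
r = 1 + (80/100)·(23 − 1) = 1 + 17.6 = 18.6.
Rank 18 is 40.6 and rank 19 is 41.0.
Interpolate: 40.6 + 0.6·(41.0 − 40.6) = 40.6 + 0.6·0.4 = 40.84.

40.84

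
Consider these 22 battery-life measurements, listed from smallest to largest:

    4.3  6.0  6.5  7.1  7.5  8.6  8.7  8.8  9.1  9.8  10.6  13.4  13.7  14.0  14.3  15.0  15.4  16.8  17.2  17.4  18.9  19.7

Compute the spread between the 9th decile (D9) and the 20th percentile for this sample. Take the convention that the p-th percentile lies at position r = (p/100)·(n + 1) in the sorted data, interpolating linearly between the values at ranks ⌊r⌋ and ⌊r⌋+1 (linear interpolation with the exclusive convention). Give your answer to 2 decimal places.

11.11

n = 22.
P20: r = 4.6; ranks 4–5 are 7.1, 7.5; interpolating gives 7.34.
P90: r = 20.7; ranks 20–21 are 17.4, 18.9; interpolating gives 18.45.
Difference: 18.45 − 7.34 = 11.11.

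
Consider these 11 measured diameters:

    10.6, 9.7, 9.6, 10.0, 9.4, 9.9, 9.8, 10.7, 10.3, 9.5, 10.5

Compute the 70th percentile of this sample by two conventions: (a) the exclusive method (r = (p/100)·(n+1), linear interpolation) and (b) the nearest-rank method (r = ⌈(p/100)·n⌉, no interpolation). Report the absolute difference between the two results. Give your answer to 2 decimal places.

Sorted: 9.4, 9.5, 9.6, 9.7, 9.8, 9.9, 10.0, 10.3, 10.5, 10.6, 10.7.
n = 11.
(a) r = 8.4; between ranks 8 (10.3) and 9 (10.5): 10.38.
(b) the nearest-rank method: rank 8 → 10.3.
|10.38 − 10.3| = 0.08.

0.08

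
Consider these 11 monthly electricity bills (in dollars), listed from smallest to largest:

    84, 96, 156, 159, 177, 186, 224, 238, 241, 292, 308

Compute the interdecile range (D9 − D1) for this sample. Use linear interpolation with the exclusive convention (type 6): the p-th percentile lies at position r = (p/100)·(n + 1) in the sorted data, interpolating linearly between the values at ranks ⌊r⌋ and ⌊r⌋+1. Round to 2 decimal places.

218.40

n = 11.
P10: r = 1.2; ranks 1–2 are 84, 96; interpolating gives 86.4.
P90: r = 10.8; ranks 10–11 are 292, 308; interpolating gives 304.8.
Difference: 304.8 − 86.4 = 218.4.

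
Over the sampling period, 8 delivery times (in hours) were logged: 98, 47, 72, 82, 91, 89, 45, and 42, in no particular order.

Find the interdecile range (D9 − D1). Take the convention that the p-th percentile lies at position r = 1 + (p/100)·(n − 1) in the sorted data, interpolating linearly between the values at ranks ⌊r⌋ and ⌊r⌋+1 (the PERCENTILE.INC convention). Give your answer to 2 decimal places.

Sorted: 42, 45, 47, 72, 82, 89, 91, 98.
n = 8.
P10: r = 1.7; ranks 1–2 are 42, 45; interpolating gives 44.1.
P90: r = 7.3; ranks 7–8 are 91, 98; interpolating gives 93.1.
Difference: 93.1 − 44.1 = 49.

49.00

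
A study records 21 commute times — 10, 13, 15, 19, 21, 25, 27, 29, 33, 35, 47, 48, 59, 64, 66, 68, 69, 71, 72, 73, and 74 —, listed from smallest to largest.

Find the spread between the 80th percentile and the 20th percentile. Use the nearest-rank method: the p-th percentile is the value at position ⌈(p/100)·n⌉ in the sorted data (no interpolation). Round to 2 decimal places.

n = 21.
P20: rank ⌈20/100·21⌉ = 5 → 21.
P80: rank ⌈80/100·21⌉ = 17 → 69.
Difference: 69 − 21 = 48.

48.00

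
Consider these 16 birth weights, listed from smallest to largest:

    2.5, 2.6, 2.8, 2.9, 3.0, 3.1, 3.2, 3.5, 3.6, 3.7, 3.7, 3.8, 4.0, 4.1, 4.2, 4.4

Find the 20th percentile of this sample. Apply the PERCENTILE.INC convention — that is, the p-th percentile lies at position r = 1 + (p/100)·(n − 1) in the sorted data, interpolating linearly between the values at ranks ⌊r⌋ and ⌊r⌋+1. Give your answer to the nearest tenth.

n = 16.
r = 1 + (20/100)·(16 − 1) = 1 + 3 = 4.
r is an integer, so P20 is the value at rank 4: 2.9.

2.9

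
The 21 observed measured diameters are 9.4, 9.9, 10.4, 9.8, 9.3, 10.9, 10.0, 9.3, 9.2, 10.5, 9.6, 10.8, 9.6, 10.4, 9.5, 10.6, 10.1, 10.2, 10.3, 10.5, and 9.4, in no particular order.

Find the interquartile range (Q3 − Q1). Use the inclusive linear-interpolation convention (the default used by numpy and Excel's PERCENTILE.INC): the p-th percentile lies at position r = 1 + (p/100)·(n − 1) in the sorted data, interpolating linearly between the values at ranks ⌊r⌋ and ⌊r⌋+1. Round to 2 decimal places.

0.90

Sorted: 9.2, 9.3, 9.3, 9.4, 9.4, 9.5, 9.6, 9.6, 9.8, 9.9, 10.0, 10.1, 10.2, 10.3, 10.4, 10.4, 10.5, 10.5, 10.6, 10.8, 10.9.
n = 21.
P25: r = 6 (integer) → 9.5.
P75: r = 16 (integer) → 10.4.
Difference: 10.4 − 9.5 = 0.9.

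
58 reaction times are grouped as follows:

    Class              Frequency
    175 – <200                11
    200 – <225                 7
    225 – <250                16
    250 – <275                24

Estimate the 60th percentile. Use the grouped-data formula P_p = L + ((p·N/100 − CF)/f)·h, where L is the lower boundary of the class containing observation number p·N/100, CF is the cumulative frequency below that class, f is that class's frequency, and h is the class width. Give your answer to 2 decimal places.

250.83

N = 58; target position k = 60/100 · 58 = 34.8.
Cumulative frequencies: 11, 18, 34, 58.
Observation 34.8 falls in the class 250 – <275.
L = 250, CF = 34, f = 24, h = 25.
P60 = 250 + ((34.8 − 34)/24)·25 = 250 + 0.833333 = 250.833.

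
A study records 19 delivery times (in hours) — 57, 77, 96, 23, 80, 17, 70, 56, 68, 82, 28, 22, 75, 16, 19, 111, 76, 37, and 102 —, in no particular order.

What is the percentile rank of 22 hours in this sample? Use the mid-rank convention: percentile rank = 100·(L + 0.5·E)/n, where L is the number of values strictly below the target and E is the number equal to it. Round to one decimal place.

Sorted: 16, 17, 19, 22, 23, 28, 37, 56, 57, 68, 70, 75, 76, 77, 80, 82, 96, 102, 111.
Count below 22: L = 3; count equal: E = 1; n = 19.
Percentile rank = 100·(3 + 0.5·1)/19 = 100·3.5/19 = 18.42.

18.4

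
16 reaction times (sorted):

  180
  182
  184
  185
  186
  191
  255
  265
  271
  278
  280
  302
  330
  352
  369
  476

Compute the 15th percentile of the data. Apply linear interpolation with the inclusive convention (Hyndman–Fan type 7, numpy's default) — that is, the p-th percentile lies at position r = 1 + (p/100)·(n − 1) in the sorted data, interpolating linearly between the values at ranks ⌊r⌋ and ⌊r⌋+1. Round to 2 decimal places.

n = 16.
r = 1 + (15/100)·(16 − 1) = 1 + 2.25 = 3.25.
Rank 3 is 184 and rank 4 is 185.
Interpolate: 184 + 0.25·(185 − 184) = 184 + 0.25·1 = 184.25.

184.25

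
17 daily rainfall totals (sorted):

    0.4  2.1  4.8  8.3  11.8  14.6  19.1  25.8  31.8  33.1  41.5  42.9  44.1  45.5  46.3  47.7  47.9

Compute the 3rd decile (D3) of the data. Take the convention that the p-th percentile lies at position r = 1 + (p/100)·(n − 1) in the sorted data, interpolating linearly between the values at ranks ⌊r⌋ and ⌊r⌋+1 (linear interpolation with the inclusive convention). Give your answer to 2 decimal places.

14.04

n = 17.
r = 1 + (30/100)·(17 − 1) = 1 + 4.8 = 5.8.
Rank 5 is 11.8 and rank 6 is 14.6.
Interpolate: 11.8 + 0.8·(14.6 − 11.8) = 11.8 + 0.8·2.8 = 14.04.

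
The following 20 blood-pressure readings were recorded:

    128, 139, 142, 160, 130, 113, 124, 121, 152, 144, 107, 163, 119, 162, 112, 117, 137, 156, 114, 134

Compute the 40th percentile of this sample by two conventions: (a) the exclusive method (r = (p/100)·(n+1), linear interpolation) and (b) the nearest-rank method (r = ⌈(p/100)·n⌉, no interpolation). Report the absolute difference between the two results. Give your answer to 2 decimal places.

Sorted: 107, 112, 113, 114, 117, 119, 121, 124, 128, 130, 134, 137, 139, 142, 144, 152, 156, 160, 162, 163.
n = 20.
(a) r = 8.4; between ranks 8 (124) and 9 (128): 125.6.
(b) the nearest-rank method: rank 8 → 124.
|125.6 − 124| = 1.6.

1.60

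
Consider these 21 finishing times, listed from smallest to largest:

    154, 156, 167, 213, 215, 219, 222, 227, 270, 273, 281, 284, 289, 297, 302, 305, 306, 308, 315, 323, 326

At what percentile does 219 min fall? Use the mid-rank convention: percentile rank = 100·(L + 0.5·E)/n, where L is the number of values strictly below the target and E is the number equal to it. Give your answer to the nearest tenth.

Count below 219: L = 5; count equal: E = 1; n = 21.
Percentile rank = 100·(5 + 0.5·1)/21 = 100·5.5/21 = 26.19.

26.2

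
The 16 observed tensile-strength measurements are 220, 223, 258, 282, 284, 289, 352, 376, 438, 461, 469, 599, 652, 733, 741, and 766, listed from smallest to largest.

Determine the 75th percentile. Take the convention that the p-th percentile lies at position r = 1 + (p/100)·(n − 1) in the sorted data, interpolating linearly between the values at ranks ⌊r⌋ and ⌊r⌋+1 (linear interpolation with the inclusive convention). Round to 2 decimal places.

612.25

n = 16.
r = 1 + (75/100)·(16 − 1) = 1 + 11.25 = 12.25.
Rank 12 is 599 and rank 13 is 652.
Interpolate: 599 + 0.25·(652 − 599) = 599 + 0.25·53 = 612.25.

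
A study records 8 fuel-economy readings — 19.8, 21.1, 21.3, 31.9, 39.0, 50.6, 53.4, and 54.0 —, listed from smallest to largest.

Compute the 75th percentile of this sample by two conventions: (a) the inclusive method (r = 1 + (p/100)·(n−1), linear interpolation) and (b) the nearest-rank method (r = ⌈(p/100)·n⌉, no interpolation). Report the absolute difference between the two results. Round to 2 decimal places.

0.70

n = 8.
(a) r = 6.25; between ranks 6 (50.6) and 7 (53.4): 51.3.
(b) the nearest-rank method: rank 6 → 50.6.
|51.3 − 50.6| = 0.7.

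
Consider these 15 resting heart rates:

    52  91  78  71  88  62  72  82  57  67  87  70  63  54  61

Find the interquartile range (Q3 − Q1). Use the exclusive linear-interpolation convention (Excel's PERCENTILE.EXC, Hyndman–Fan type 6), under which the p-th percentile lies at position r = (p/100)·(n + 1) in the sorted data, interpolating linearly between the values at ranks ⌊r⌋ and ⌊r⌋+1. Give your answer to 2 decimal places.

Sorted: 52, 54, 57, 61, 62, 63, 67, 70, 71, 72, 78, 82, 87, 88, 91.
n = 15.
P25: r = 4 (integer) → 61.
P75: r = 12 (integer) → 82.
Difference: 82 − 61 = 21.

21.00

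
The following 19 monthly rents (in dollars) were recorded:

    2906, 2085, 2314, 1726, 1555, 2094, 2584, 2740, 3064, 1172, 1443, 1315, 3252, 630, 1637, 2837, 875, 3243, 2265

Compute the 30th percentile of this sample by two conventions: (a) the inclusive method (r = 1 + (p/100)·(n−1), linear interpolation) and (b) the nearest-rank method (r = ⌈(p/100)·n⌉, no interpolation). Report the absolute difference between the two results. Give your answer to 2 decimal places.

Sorted: 630, 875, 1172, 1315, 1443, 1555, 1637, 1726, 2085, 2094, 2265, 2314, 2584, 2740, 2837, 2906, 3064, 3243, 3252.
n = 19.
(a) r = 6.4; between ranks 6 (1555) and 7 (1637): 1587.8.
(b) the nearest-rank method: rank 6 → 1555.
|1587.8 − 1555| = 32.8.

32.80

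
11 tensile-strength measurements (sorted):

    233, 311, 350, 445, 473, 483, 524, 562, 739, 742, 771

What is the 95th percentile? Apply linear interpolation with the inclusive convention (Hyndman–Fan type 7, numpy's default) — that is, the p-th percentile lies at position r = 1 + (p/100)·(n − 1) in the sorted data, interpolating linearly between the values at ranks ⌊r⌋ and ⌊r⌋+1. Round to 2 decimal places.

756.50

n = 11.
r = 1 + (95/100)·(11 − 1) = 1 + 9.5 = 10.5.
Rank 10 is 742 and rank 11 is 771.
Interpolate: 742 + 0.5·(771 − 742) = 742 + 0.5·29 = 756.5.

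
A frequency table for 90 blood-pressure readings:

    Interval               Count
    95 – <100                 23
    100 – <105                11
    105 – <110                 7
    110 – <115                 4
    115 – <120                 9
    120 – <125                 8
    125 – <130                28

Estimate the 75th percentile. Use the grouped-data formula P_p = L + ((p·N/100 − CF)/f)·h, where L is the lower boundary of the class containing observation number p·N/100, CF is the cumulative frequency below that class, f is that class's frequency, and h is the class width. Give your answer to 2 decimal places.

N = 90; target position k = 75/100 · 90 = 67.5.
Cumulative frequencies: 23, 34, 41, 45, 54, 62, 90.
Observation 67.5 falls in the class 125 – <130.
L = 125, CF = 62, f = 28, h = 5.
P75 = 125 + ((67.5 − 62)/28)·5 = 125 + 0.982143 = 125.982.

125.98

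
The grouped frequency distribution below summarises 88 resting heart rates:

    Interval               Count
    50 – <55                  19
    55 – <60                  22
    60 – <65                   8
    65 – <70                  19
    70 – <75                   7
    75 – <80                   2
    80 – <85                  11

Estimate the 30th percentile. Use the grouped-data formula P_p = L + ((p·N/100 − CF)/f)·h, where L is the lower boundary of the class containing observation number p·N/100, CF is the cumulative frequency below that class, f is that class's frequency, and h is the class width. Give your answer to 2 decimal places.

56.68

N = 88; target position k = 30/100 · 88 = 26.4.
Cumulative frequencies: 19, 41, 49, 68, 75, 77, 88.
Observation 26.4 falls in the class 55 – <60.
L = 55, CF = 19, f = 22, h = 5.
P30 = 55 + ((26.4 − 19)/22)·5 = 55 + 1.68182 = 56.6818.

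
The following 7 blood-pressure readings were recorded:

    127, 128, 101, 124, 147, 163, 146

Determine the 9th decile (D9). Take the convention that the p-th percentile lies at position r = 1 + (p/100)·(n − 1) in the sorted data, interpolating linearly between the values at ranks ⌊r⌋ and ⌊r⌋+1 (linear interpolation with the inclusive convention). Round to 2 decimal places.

153.40

Sorted: 101, 124, 127, 128, 146, 147, 163.
n = 7.
r = 1 + (90/100)·(7 − 1) = 1 + 5.4 = 6.4.
Rank 6 is 147 and rank 7 is 163.
Interpolate: 147 + 0.4·(163 − 147) = 147 + 0.4·16 = 153.4.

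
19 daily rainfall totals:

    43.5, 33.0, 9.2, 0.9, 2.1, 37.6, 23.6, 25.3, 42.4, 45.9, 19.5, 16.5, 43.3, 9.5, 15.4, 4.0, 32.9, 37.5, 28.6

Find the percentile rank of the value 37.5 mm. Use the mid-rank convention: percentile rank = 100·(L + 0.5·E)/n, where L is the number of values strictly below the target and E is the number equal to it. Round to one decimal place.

Sorted: 0.9, 2.1, 4.0, 9.2, 9.5, 15.4, 16.5, 19.5, 23.6, 25.3, 28.6, 32.9, 33.0, 37.5, 37.6, 42.4, 43.3, 43.5, 45.9.
Count below 37.5: L = 13; count equal: E = 1; n = 19.
Percentile rank = 100·(13 + 0.5·1)/19 = 100·13.5/19 = 71.05.

71.1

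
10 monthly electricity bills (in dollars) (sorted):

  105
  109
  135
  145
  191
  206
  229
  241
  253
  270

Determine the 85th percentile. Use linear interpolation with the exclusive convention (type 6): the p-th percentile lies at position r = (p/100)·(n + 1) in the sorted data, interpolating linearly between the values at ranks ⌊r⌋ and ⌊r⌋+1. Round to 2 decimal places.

258.95

n = 10.
r = (85/100)·(10 + 1) = 9.35.
Rank 9 is 253 and rank 10 is 270.
Interpolate: 253 + 0.35·(270 − 253) = 253 + 0.35·17 = 258.95.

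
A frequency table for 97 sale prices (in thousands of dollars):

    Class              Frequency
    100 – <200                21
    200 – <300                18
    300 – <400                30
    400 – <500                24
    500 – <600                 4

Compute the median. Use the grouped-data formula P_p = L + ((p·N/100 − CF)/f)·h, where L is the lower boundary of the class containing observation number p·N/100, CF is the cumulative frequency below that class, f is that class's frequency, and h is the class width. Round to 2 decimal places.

N = 97; target position k = 50/100 · 97 = 48.5.
Cumulative frequencies: 21, 39, 69, 93, 97.
Observation 48.5 falls in the class 300 – <400.
L = 300, CF = 39, f = 30, h = 100.
P50 = 300 + ((48.5 − 39)/30)·100 = 300 + 31.6667 = 331.667.

331.67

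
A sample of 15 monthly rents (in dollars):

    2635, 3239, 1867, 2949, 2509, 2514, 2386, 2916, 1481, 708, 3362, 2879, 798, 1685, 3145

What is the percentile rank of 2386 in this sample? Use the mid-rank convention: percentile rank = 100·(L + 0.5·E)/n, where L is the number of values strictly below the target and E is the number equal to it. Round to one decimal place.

Sorted: 708, 798, 1481, 1685, 1867, 2386, 2509, 2514, 2635, 2879, 2916, 2949, 3145, 3239, 3362.
Count below 2386: L = 5; count equal: E = 1; n = 15.
Percentile rank = 100·(5 + 0.5·1)/15 = 100·5.5/15 = 36.67.

36.7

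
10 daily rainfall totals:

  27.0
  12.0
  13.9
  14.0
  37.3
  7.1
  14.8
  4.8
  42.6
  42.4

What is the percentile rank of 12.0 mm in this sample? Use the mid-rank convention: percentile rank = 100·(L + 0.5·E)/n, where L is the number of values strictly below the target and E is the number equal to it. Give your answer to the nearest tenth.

25.0

Sorted: 4.8, 7.1, 12.0, 13.9, 14.0, 14.8, 27.0, 37.3, 42.4, 42.6.
Count below 12.0: L = 2; count equal: E = 1; n = 10.
Percentile rank = 100·(2 + 0.5·1)/10 = 100·2.5/10 = 25.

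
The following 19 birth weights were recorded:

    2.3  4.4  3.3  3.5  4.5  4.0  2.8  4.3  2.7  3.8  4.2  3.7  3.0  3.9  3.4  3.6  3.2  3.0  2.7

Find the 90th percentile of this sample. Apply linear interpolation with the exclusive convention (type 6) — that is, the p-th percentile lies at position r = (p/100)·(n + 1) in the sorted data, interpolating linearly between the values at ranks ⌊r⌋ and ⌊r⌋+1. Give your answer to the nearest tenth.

4.4

Sorted: 2.3, 2.7, 2.7, 2.8, 3.0, 3.0, 3.2, 3.3, 3.4, 3.5, 3.6, 3.7, 3.8, 3.9, 4.0, 4.2, 4.3, 4.4, 4.5.
n = 19.
r = (90/100)·(19 + 1) = 18.
r is an integer, so P90 is the value at rank 18: 4.4.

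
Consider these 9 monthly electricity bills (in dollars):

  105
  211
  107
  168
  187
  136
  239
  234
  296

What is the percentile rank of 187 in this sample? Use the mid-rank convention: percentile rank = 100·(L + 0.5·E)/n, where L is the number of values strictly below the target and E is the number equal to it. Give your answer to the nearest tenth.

Sorted: 105, 107, 136, 168, 187, 211, 234, 239, 296.
Count below 187: L = 4; count equal: E = 1; n = 9.
Percentile rank = 100·(4 + 0.5·1)/9 = 100·4.5/9 = 50.

50.0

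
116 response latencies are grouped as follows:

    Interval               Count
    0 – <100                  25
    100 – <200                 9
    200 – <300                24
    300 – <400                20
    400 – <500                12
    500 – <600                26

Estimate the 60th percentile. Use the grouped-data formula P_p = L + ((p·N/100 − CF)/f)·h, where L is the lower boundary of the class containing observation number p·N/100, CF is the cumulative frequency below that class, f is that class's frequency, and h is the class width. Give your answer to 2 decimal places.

358.00

N = 116; target position k = 60/100 · 116 = 69.6.
Cumulative frequencies: 25, 34, 58, 78, 90, 116.
Observation 69.6 falls in the class 300 – <400.
L = 300, CF = 58, f = 20, h = 100.
P60 = 300 + ((69.6 − 58)/20)·100 = 300 + 58 = 358.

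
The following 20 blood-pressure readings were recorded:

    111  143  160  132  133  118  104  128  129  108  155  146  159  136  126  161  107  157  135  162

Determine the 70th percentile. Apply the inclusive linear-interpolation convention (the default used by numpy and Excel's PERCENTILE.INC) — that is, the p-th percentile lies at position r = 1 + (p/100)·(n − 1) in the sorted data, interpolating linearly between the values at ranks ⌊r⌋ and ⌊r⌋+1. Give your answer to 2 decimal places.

Sorted: 104, 107, 108, 111, 118, 126, 128, 129, 132, 133, 135, 136, 143, 146, 155, 157, 159, 160, 161, 162.
n = 20.
r = 1 + (70/100)·(20 − 1) = 1 + 13.3 = 14.3.
Rank 14 is 146 and rank 15 is 155.
Interpolate: 146 + 0.3·(155 − 146) = 146 + 0.3·9 = 148.7.

148.70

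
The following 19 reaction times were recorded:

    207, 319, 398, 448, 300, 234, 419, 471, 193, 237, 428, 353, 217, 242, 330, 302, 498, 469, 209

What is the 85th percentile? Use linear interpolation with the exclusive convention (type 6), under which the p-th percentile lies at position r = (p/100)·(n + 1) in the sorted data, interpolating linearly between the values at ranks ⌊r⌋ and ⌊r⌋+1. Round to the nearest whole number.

Sorted: 193, 207, 209, 217, 234, 237, 242, 300, 302, 319, 330, 353, 398, 419, 428, 448, 469, 471, 498.
n = 19.
r = (85/100)·(19 + 1) = 17.
r is an integer, so P85 is the value at rank 17: 469.

469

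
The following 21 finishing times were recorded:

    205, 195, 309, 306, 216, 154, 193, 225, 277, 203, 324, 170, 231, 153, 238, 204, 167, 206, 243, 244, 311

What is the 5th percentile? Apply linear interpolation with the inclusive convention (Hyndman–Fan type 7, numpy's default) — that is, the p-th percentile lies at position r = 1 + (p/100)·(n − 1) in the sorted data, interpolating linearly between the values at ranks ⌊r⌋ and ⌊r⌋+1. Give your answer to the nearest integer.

Sorted: 153, 154, 167, 170, 193, 195, 203, 204, 205, 206, 216, 225, 231, 238, 243, 244, 277, 306, 309, 311, 324.
n = 21.
r = 1 + (5/100)·(21 − 1) = 1 + 1 = 2.
r is an integer, so P5 is the value at rank 2: 154.

154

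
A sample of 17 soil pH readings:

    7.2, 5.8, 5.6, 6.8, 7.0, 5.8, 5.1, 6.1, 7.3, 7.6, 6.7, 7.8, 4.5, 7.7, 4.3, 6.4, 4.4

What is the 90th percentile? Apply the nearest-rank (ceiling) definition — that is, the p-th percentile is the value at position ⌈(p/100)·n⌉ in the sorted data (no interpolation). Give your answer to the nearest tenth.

7.7

Sorted: 4.3, 4.4, 4.5, 5.1, 5.6, 5.8, 5.8, 6.1, 6.4, 6.7, 6.8, 7.0, 7.2, 7.3, 7.6, 7.7, 7.8.
n = 17.
Position = ⌈90/100 · 17⌉ = ⌈15.3⌉ = 16.
The value at rank 16 is 7.7.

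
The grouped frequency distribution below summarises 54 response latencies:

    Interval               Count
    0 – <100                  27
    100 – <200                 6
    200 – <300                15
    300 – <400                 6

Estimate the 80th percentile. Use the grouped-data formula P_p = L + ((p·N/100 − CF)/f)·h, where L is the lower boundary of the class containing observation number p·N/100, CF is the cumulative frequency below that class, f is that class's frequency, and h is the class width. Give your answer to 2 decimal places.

268.00

N = 54; target position k = 80/100 · 54 = 43.2.
Cumulative frequencies: 27, 33, 48, 54.
Observation 43.2 falls in the class 200 – <300.
L = 200, CF = 33, f = 15, h = 100.
P80 = 200 + ((43.2 − 33)/15)·100 = 200 + 68 = 268.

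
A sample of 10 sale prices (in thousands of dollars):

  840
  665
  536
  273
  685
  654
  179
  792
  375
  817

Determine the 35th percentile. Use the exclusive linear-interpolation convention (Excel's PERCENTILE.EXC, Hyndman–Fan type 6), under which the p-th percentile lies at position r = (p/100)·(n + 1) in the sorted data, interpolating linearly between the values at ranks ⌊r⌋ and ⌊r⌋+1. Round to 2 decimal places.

Sorted: 179, 273, 375, 536, 654, 665, 685, 792, 817, 840.
n = 10.
r = (35/100)·(10 + 1) = 3.85.
Rank 3 is 375 and rank 4 is 536.
Interpolate: 375 + 0.85·(536 − 375) = 375 + 0.85·161 = 511.85.

511.85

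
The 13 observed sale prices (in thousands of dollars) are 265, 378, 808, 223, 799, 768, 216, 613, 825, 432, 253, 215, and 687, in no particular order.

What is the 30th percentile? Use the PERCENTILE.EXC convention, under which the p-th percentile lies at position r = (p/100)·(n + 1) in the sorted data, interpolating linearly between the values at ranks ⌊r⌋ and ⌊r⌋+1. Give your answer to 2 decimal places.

255.40

Sorted: 215, 216, 223, 253, 265, 378, 432, 613, 687, 768, 799, 808, 825.
n = 13.
r = (30/100)·(13 + 1) = 4.2.
Rank 4 is 253 and rank 5 is 265.
Interpolate: 253 + 0.2·(265 − 253) = 253 + 0.2·12 = 255.4.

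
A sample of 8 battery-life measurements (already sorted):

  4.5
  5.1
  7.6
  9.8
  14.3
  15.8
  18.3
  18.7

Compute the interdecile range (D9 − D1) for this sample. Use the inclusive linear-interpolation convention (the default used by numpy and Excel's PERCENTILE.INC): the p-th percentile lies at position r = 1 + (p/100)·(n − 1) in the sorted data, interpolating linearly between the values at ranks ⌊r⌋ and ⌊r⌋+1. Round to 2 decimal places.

n = 8.
P10: r = 1.7; ranks 1–2 are 4.5, 5.1; interpolating gives 4.92.
P90: r = 7.3; ranks 7–8 are 18.3, 18.7; interpolating gives 18.42.
Difference: 18.42 − 4.92 = 13.5.

13.50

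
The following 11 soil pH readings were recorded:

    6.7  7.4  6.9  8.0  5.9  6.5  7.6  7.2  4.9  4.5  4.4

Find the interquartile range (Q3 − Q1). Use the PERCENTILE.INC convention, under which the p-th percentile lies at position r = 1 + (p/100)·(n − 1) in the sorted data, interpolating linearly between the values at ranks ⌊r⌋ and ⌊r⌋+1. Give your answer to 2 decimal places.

1.90

Sorted: 4.4, 4.5, 4.9, 5.9, 6.5, 6.7, 6.9, 7.2, 7.4, 7.6, 8.0.
n = 11.
P25: r = 3.5; ranks 3–4 are 4.9, 5.9; interpolating gives 5.4.
P75: r = 8.5; ranks 8–9 are 7.2, 7.4; interpolating gives 7.3.
Difference: 7.3 − 5.4 = 1.9.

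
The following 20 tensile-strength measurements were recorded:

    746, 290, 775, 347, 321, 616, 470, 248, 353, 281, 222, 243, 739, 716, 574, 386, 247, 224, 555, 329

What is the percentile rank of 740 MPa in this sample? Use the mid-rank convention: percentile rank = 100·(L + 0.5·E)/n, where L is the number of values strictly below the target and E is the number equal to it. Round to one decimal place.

90.0

Sorted: 222, 224, 243, 247, 248, 281, 290, 321, 329, 347, 353, 386, 470, 555, 574, 616, 716, 739, 746, 775.
Count below 740: L = 18; count equal: E = 0; n = 20.
Percentile rank = 100·(18 + 0.5·0)/20 = 100·18/20 = 90.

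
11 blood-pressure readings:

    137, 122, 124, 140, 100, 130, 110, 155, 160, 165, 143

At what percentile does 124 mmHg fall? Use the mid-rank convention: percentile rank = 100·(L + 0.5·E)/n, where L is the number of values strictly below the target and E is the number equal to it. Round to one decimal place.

Sorted: 100, 110, 122, 124, 130, 137, 140, 143, 155, 160, 165.
Count below 124: L = 3; count equal: E = 1; n = 11.
Percentile rank = 100·(3 + 0.5·1)/11 = 100·3.5/11 = 31.82.

31.8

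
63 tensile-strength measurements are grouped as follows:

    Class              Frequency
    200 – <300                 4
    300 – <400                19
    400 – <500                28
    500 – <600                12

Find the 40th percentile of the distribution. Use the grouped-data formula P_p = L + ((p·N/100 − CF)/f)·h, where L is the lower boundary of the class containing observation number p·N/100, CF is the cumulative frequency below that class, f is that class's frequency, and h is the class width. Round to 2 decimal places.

N = 63; target position k = 40/100 · 63 = 25.2.
Cumulative frequencies: 4, 23, 51, 63.
Observation 25.2 falls in the class 400 – <500.
L = 400, CF = 23, f = 28, h = 100.
P40 = 400 + ((25.2 − 23)/28)·100 = 400 + 7.85714 = 407.857.

407.86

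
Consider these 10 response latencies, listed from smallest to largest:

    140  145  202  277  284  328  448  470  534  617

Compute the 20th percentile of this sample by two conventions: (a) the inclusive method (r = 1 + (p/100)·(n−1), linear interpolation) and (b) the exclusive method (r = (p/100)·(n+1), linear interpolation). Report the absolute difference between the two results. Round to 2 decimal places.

34.20

n = 10.
(a) r = 2.8; between ranks 2 (145) and 3 (202): 190.6.
(b) r = 2.2; between ranks 2 (145) and 3 (202): 156.4.
|190.6 − 156.4| = 34.2.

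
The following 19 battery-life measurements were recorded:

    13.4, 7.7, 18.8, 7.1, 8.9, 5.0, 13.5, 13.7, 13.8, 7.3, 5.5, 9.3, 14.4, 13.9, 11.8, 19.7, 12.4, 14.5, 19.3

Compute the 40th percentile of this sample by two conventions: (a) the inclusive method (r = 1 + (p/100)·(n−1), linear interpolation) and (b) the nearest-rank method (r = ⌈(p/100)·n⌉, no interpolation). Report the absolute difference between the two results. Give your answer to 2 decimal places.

Sorted: 5.0, 5.5, 7.1, 7.3, 7.7, 8.9, 9.3, 11.8, 12.4, 13.4, 13.5, 13.7, 13.8, 13.9, 14.4, 14.5, 18.8, 19.3, 19.7.
n = 19.
(a) r = 8.2; between ranks 8 (11.8) and 9 (12.4): 11.92.
(b) the nearest-rank method: rank 8 → 11.8.
|11.92 − 11.8| = 0.12.

0.12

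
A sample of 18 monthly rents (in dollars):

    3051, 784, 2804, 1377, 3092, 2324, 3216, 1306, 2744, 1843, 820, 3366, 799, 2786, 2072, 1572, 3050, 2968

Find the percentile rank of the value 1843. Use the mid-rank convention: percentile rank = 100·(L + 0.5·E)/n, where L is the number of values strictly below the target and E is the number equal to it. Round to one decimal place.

Sorted: 784, 799, 820, 1306, 1377, 1572, 1843, 2072, 2324, 2744, 2786, 2804, 2968, 3050, 3051, 3092, 3216, 3366.
Count below 1843: L = 6; count equal: E = 1; n = 18.
Percentile rank = 100·(6 + 0.5·1)/18 = 100·6.5/18 = 36.11.

36.1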